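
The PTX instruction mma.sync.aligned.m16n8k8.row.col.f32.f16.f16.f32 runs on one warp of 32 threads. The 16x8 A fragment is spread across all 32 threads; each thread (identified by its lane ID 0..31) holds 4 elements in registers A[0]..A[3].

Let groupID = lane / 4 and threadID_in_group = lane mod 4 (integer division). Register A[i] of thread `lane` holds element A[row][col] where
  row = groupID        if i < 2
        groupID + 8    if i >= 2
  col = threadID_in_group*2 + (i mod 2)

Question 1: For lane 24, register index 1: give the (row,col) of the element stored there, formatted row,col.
lane 24⇒24/4=6, 24 mod 4=0
i=1  r:6+0⇒6  c:2·0+1⇒1

6,1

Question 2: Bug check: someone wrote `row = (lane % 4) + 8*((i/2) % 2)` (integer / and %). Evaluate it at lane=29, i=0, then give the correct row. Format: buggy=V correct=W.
`(lane % 4) + 8*((i/2) % 2)`[29,0]→1
lane 29→29/4=7, 29 mod 4=1
i=0  r:7+0→7  c:2·1+0→2
row: 1 vs 7

buggy=1 correct=7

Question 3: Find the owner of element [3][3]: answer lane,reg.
r=3->g=3,rb=0  c=3->t=1,b0=1
L=3*4+1=13  i=0*2+1=1

13,1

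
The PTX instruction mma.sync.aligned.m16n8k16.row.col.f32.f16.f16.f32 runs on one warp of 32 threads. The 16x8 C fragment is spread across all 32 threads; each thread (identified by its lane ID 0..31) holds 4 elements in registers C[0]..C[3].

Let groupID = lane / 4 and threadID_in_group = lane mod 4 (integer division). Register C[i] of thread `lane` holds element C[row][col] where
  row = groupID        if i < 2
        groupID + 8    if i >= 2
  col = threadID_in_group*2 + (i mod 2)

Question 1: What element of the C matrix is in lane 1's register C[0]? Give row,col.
0,2

lane 1: gr=0 (1/4), th=1 (1%4)
i=0: r=0+0=0, c=1*2+0=2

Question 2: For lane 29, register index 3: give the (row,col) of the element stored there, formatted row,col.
15,3

lane 29: G=7 (29/4), T=1 (29%4)
i=3: r=7+8=15, c=1*2+1=3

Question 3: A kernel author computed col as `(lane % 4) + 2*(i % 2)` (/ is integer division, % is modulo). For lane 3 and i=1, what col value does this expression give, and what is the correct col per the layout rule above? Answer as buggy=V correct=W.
`(lane % 4) + 2*(i % 2)`[3,1]->5
L=3->g=3>>2=0, t=3&3=3
[1]->row 0+0=0  col 3·2+1=7
col: 5 vs 7

buggy=5 correct=7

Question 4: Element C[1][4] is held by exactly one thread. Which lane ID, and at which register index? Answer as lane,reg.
6,0

r:1=>grp=1,rB=0  c:4=>tig=2,lo=0
L=1*4+2=6  i=0*2+0=0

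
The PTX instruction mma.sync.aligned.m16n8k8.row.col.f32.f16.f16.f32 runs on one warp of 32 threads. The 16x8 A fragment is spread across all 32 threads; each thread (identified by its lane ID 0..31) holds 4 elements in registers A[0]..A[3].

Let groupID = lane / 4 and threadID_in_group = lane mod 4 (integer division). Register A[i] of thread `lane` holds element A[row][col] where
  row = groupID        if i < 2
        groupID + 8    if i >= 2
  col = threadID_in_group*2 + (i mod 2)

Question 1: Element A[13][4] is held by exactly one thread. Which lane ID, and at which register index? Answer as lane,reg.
r:13=>grp=5,rB=1  c:4=>tig=2,lo=0
L=5*4+2=22  i=1*2+0=2

22,2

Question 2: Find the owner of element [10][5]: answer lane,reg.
10,3

r=10→G=2,rhi=1  c=5→T=2,p=1
L=2*4+2=10  i=1*2+1=3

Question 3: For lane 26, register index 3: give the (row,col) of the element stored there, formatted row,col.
14,5

lane 26: G=6 (26/4), T=2 (26%4)
i=3: r=6+8=14, c=2*2+1=5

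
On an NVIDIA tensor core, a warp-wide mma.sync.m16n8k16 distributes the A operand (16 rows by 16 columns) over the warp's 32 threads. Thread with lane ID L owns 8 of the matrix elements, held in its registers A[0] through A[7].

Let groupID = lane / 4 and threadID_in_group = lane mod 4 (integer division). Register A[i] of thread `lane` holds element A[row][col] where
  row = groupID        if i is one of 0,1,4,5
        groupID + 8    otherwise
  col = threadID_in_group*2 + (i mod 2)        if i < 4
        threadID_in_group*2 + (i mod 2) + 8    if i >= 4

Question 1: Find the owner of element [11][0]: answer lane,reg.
12,2

r: 11->gid=3,r8=1  c: 0->c8=0,tid=0,i&1=0
L=3*4+0=12  i=0*4+1*2+0=2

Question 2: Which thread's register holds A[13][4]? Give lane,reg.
r=13→G=5,rhi=1  c=4→chi=0,T=2,p=0
L=5*4+2=22  i=0*4+1*2+0=2

22,2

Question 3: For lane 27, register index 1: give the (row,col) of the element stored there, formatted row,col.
lane 27: gr=6 (27/4), th=3 (27%4)
i=1: r=6+0=6, c=3*2+1+0=7

6,7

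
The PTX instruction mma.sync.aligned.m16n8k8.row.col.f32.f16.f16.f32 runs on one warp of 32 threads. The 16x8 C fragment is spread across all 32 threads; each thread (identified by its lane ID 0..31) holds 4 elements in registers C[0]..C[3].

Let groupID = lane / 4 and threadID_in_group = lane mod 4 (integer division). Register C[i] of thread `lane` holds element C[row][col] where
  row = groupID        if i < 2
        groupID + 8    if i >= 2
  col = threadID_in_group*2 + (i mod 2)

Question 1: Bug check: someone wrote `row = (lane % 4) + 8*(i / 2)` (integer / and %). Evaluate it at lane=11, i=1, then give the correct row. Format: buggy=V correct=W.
`(lane % 4) + 8*(i / 2)`[11,1]=>3
11: grp=2,tig=3
[1] (2+0,3*2+1) = (2,7)
row: 3 vs 2

buggy=3 correct=2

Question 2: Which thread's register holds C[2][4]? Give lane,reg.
10,0

r=2→G=2,rhi=0  c=4→T=2,p=0
L=2*4+2=10  i=0*2+0=0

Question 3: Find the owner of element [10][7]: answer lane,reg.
r=10⇒gr=2,Rb=1  c=7⇒th=3,odd=1
L=2*4+3=11  i=1*2+1=3

11,3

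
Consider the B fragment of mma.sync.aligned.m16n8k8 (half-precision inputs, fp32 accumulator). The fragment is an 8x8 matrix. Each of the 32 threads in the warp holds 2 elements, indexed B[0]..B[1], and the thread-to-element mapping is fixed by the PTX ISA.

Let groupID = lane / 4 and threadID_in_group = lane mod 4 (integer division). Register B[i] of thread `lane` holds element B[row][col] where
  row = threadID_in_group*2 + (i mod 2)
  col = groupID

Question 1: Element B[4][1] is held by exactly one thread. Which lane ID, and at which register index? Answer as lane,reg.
6,0

c=1⇒gr=1  r=4⇒th=2,odd=0
L=1*4+2=6  i=0=0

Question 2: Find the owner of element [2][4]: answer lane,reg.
17,0

c=4->g=4  r=2->t=1,b0=0
L=4*4+1=17  i=0=0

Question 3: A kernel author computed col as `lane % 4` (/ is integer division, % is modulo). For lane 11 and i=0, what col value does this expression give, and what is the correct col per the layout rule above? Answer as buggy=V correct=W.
buggy=3 correct=2

`lane % 4`[11,0]->3
11: gid=2,tid=3
[0] (3*2+0,2) = (6,2)
col: 3 vs 2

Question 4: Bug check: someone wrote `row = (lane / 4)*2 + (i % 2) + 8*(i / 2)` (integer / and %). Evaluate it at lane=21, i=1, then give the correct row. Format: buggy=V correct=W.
`(lane / 4)*2 + (i % 2) + 8*(i / 2)`[21,1]=>11
lane 21: grp=5 (21/4), tig=1 (21%4)
i=1: r=1*2+1=3, c=grp=5
row: 11 vs 3

buggy=11 correct=3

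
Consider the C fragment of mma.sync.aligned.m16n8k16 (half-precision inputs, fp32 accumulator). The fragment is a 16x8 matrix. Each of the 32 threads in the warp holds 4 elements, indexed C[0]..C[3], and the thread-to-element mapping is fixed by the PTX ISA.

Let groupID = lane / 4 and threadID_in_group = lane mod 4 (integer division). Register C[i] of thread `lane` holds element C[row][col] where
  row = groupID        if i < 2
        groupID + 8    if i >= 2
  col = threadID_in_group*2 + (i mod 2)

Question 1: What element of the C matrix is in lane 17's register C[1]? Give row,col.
lane 17->17/4=4, 17 mod 4=1
i=1  r:4+0->4  c:2·1+1->3

4,3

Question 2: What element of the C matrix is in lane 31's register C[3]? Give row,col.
L=31⇒gr=31>>2=7, th=31&3=3
[3]⇒row 7+8=15  col 3·2+1=7

15,7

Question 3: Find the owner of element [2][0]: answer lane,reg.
r:2=>grp=2,rB=0  c:0=>tig=0,lo=0
L=2*4+0=8  i=0*2+0=0

8,0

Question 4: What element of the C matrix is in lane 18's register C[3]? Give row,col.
18: grp=4,tig=2
[3] (4+8,2*2+1) = (12,5)

12,5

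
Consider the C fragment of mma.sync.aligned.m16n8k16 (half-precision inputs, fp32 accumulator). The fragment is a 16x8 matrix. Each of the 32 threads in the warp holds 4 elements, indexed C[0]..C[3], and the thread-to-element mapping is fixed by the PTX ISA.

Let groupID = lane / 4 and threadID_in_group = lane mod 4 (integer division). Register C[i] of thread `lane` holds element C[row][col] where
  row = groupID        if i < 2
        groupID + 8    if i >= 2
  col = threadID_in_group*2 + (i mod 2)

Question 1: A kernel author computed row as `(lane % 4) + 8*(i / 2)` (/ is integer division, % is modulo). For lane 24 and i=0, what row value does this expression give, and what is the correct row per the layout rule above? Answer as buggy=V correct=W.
buggy=0 correct=6

`(lane % 4) + 8*(i / 2)`[24,0]→0
lane 24→24/4=6, 24 mod 4=0
i=0  r:6+0→6  c:2·0+0→0
row: 0 vs 6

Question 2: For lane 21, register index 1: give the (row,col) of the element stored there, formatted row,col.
L=21->g=21>>2=5, t=21&3=1
[1]->row 5+0=5  col 1·2+1=3

5,3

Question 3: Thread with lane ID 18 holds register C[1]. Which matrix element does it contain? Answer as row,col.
lane 18⇒18/4=4, 18 mod 4=2
i=1  r:4+0⇒4  c:2·2+1⇒5

4,5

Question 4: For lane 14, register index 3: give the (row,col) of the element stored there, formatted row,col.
11,5

L=14→G=14>>2=3, T=14&3=2
[3]→row 3+8=11  col 2·2+1=5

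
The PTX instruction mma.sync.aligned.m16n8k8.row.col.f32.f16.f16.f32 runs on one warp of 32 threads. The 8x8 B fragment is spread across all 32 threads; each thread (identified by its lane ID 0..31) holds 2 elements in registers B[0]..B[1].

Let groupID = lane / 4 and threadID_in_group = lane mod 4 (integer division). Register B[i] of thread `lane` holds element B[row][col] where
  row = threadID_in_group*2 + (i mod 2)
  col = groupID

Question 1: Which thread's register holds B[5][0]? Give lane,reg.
c: 0->gid=0  r: 5->tid=2,i&1=1
L=0*4+2=2  i=1=1

2,1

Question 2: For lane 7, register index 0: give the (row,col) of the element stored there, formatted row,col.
6,1

lane 7: g=1 (7/4), t=3 (7%4)
i=0: r=3*2+0=6, c=g=1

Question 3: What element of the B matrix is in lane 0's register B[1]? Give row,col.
lane 0: g=0 (0/4), t=0 (0%4)
i=1: r=0*2+1=1, c=g=0

1,0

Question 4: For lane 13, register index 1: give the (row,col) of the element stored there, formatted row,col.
3,3

L=13=>grp=13>>2=3, tig=13&3=1
[1]=>row 1·2+1=3  col grp=3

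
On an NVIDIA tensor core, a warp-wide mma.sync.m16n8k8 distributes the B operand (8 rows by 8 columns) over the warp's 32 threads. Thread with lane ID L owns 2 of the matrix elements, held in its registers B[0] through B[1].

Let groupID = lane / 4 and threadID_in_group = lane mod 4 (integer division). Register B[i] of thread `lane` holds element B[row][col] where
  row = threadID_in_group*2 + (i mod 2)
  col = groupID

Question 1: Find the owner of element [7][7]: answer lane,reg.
31,1

c:7=>grp=7  r:7=>tig=3,lo=1
L=7*4+3=31  i=1=1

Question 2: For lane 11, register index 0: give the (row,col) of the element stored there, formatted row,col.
6,2

lane 11: g=2 (11/4), t=3 (11%4)
i=0: r=3*2+0=6, c=g=2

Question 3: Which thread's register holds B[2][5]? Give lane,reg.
21,0

c=5→G=5  r=2→T=1,p=0
L=5*4+1=21  i=0=0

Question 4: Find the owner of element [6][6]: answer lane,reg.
27,0

c=6->g=6  r=6->t=3,b0=0
L=6*4+3=27  i=0=0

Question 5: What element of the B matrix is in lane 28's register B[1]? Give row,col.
lane 28: grp=7 (28/4), tig=0 (28%4)
i=1: r=0*2+1=1, c=grp=7

1,7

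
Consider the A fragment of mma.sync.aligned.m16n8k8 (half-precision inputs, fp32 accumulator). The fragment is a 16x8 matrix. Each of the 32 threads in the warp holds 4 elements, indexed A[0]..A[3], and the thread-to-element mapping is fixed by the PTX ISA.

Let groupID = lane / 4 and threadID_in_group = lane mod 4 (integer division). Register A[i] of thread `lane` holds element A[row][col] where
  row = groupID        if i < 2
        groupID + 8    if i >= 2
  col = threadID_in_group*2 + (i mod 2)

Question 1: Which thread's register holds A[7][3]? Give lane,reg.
r=7->g=7,rb=0  c=3->t=1,b0=1
L=7*4+1=29  i=0*2+1=1

29,1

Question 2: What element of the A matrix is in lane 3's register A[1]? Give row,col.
0,7

lane 3: gr=0 (3/4), th=3 (3%4)
i=1: r=0+0=0, c=3*2+1=7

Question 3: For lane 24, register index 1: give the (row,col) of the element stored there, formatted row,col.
24: gr=6,th=0
[1] (6+0,0*2+1) = (6,1)

6,1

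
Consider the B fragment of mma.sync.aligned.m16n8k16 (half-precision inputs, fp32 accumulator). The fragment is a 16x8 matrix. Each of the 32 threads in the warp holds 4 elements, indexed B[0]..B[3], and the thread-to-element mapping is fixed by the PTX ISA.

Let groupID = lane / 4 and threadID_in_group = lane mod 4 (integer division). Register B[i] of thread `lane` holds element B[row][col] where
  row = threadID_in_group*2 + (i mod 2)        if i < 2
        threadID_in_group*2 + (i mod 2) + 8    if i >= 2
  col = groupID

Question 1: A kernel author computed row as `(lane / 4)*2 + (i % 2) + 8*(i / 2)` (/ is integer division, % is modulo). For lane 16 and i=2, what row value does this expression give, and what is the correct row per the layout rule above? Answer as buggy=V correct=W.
`(lane / 4)*2 + (i % 2) + 8*(i / 2)`[16,2]→16
16: G=4,T=0
[2] (0*2+0+8,4) = (8,4)
row: 16 vs 8

buggy=16 correct=8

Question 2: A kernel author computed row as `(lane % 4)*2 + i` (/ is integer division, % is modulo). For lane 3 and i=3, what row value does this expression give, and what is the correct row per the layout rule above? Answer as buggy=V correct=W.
buggy=9 correct=15

`(lane % 4)*2 + i`[3,3]->9
lane 3->3/4=0, 3 mod 4=3
i=3  r:2·3+1+8->15  c:0
row: 9 vs 15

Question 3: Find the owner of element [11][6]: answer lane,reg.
25,3

c:6=>grp=6  r:11=>rB=1,tig=1,lo=1
L=6*4+1=25  i=1*2+1=3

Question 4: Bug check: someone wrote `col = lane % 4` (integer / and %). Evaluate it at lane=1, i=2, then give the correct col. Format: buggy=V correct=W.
buggy=1 correct=0

`lane % 4`[1,2]→1
lane 1: G=0 (1/4), T=1 (1%4)
i=2: r=1*2+0+8=10, c=G=0
col: 1 vs 0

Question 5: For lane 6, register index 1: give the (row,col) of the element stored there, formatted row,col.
L=6⇒gr=6>>2=1, th=6&3=2
[1]⇒row 2·2+1+0=5  col gr=1

5,1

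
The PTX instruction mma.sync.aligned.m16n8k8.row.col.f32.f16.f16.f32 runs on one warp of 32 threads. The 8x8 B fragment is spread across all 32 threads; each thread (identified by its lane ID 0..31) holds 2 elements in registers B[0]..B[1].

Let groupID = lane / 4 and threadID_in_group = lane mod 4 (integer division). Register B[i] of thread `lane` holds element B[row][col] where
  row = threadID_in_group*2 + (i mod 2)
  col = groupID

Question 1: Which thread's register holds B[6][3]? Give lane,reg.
c=3⇒gr=3  r=6⇒th=3,odd=0
L=3*4+3=15  i=0=0

15,0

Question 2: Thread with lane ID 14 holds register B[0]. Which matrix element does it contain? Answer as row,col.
lane 14->14/4=3, 14 mod 4=2
i=0  r:2·2+0->4  c:3

4,3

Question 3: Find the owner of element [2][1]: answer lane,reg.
c: 1->gid=1  r: 2->tid=1,i&1=0
L=1*4+1=5  i=0=0

5,0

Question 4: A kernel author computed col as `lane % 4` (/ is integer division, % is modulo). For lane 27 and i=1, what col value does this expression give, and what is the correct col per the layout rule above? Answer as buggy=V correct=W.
`lane % 4`[27,1]=>3
lane 27=>27/4=6, 27 mod 4=3
i=1  r:2·3+1=>7  c:6
col: 3 vs 6

buggy=3 correct=6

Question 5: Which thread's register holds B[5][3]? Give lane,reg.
c=3→G=3  r=5→T=2,p=1
L=3*4+2=14  i=1=1

14,1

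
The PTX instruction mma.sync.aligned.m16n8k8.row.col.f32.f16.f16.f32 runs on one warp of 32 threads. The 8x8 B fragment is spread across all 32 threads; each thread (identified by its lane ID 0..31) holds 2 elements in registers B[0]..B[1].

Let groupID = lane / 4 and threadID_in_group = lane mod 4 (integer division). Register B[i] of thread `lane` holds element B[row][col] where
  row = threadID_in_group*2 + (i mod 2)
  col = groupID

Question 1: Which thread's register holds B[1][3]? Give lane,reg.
12,1

c:3=>grp=3  r:1=>tig=0,lo=1
L=3*4+0=12  i=1=1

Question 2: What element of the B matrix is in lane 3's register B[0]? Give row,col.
6,0

3: gid=0,tid=3
[0] (3*2+0,0) = (6,0)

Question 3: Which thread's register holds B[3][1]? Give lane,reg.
5,1

c=1->g=1  r=3->t=1,b0=1
L=1*4+1=5  i=1=1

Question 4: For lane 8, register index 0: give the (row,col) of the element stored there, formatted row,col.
0,2

8: g=2,t=0
[0] (0*2+0,2) = (0,2)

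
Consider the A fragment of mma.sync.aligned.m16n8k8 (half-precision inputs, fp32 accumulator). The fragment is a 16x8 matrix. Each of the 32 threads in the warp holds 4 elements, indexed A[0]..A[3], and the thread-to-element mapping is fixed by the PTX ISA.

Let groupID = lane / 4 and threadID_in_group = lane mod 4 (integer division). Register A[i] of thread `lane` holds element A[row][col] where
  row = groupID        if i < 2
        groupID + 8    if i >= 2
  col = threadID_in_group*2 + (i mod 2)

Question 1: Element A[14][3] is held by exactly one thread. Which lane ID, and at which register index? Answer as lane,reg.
25,3

r=14⇒gr=6,Rb=1  c=3⇒th=1,odd=1
L=6*4+1=25  i=1*2+1=3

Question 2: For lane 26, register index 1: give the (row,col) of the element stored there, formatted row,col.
6,5

lane 26: gid=6 (26/4), tid=2 (26%4)
i=1: r=6+0=6, c=2*2+1=5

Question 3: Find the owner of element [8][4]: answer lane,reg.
2,2

r: 8->gid=0,r8=1  c: 4->tid=2,i&1=0
L=0*4+2=2  i=1*2+0=2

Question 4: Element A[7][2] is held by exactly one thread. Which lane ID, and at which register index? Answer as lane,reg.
r=7→G=7,rhi=0  c=2→T=1,p=0
L=7*4+1=29  i=0*2+0=0

29,0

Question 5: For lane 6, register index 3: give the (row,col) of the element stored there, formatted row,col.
lane 6: grp=1 (6/4), tig=2 (6%4)
i=3: r=1+8=9, c=2*2+1=5

9,5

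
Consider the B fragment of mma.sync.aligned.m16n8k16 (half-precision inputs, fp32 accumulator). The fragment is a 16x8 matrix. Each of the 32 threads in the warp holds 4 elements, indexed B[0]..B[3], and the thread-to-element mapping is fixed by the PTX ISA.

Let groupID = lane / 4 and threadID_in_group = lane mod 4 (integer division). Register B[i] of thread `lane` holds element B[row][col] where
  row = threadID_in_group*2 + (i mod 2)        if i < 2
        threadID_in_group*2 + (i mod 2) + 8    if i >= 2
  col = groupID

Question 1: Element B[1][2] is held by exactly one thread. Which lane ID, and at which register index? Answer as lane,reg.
8,1

c=2→G=2  r=1→rhi=0,T=0,p=1
L=2*4+0=8  i=0*2+1=1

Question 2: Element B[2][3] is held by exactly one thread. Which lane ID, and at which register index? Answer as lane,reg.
13,0

c:3=>grp=3  r:2=>rB=0,tig=1,lo=0
L=3*4+1=13  i=0*2+0=0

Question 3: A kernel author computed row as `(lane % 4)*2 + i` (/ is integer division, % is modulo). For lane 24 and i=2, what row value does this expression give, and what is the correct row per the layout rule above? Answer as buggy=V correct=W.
buggy=2 correct=8

`(lane % 4)*2 + i`[24,2]=>2
L=24=>grp=24>>2=6, tig=24&3=0
[2]=>row 0·2+0+8=8  col grp=6
row: 2 vs 8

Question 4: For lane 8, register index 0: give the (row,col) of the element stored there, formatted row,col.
0,2

8: gid=2,tid=0
[0] (0*2+0+0,2) = (0,2)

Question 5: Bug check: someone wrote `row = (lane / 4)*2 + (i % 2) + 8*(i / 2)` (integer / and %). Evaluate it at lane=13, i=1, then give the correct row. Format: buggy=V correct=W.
buggy=7 correct=3

`(lane / 4)*2 + (i % 2) + 8*(i / 2)`[13,1]->7
L=13->g=13>>2=3, t=13&3=1
[1]->row 1·2+1+0=3  col g=3
row: 7 vs 3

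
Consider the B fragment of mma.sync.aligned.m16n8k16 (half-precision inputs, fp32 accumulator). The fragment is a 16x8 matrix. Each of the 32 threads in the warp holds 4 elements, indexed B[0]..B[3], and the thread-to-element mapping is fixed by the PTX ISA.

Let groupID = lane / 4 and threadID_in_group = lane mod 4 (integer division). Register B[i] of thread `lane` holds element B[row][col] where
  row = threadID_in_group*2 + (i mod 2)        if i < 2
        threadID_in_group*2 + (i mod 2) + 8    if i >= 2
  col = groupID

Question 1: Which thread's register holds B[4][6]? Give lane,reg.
26,0

c=6→G=6  r=4→rhi=0,T=2,p=0
L=6*4+2=26  i=0*2+0=0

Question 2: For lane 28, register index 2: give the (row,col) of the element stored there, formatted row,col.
8,7

28: G=7,T=0
[2] (0*2+0+8,7) = (8,7)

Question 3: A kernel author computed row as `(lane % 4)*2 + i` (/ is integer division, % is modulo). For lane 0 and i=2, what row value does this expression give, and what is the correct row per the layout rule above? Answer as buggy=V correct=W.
`(lane % 4)*2 + i`[0,2]->2
0: gid=0,tid=0
[2] (0*2+0+8,0) = (8,0)
row: 2 vs 8

buggy=2 correct=8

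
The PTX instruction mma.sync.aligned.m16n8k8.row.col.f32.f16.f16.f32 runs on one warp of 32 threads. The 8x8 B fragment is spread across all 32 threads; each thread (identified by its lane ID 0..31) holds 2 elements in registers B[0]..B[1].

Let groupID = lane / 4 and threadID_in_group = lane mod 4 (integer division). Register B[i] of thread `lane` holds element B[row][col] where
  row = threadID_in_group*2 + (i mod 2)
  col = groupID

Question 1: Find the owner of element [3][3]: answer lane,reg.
c=3⇒gr=3  r=3⇒th=1,odd=1
L=3*4+1=13  i=1=1

13,1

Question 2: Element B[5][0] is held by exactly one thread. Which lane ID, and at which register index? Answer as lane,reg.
c=0->g=0  r=5->t=2,b0=1
L=0*4+2=2  i=1=1

2,1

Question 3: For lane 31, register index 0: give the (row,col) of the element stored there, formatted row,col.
lane 31->31/4=7, 31 mod 4=3
i=0  r:2·3+0->6  c:7

6,7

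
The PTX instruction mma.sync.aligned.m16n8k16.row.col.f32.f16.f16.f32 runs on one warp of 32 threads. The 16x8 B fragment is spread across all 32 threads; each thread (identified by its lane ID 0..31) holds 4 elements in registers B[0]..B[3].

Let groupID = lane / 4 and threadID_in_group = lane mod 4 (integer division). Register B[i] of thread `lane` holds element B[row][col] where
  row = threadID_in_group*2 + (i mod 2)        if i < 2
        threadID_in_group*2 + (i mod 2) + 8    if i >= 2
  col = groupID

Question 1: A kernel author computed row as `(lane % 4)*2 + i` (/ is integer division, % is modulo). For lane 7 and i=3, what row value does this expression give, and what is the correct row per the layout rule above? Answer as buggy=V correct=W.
buggy=9 correct=15

`(lane % 4)*2 + i`[7,3]->9
lane 7: g=1 (7/4), t=3 (7%4)
i=3: r=3*2+1+8=15, c=g=1
row: 9 vs 15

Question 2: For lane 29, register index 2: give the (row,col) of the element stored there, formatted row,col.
29: gid=7,tid=1
[2] (1*2+0+8,7) = (10,7)

10,7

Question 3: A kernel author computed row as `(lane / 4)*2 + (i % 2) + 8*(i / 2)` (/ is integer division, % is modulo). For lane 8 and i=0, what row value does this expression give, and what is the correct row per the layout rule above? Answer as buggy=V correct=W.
buggy=4 correct=0

`(lane / 4)*2 + (i % 2) + 8*(i / 2)`[8,0]=>4
8: grp=2,tig=0
[0] (0*2+0+0,2) = (0,2)
row: 4 vs 0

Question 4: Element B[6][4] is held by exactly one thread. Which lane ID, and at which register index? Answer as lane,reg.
c=4->g=4  r=6->rb=0,t=3,b0=0
L=4*4+3=19  i=0*2+0=0

19,0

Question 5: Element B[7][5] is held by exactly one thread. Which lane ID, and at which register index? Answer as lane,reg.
23,1

c=5->g=5  r=7->rb=0,t=3,b0=1
L=5*4+3=23  i=0*2+1=1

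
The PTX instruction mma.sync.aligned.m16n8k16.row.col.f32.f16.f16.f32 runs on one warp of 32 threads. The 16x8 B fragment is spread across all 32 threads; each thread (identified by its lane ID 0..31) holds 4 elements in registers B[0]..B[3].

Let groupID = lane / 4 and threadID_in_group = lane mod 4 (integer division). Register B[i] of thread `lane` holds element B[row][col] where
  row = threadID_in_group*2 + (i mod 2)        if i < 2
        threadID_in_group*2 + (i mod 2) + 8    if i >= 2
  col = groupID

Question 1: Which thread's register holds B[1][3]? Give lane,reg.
12,1

c: 3->gid=3  r: 1->r8=0,tid=0,i&1=1
L=3*4+0=12  i=0*2+1=1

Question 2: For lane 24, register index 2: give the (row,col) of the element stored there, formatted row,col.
8,6

24: g=6,t=0
[2] (0*2+0+8,6) = (8,6)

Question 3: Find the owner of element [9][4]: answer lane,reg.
16,3

c:4=>grp=4  r:9=>rB=1,tig=0,lo=1
L=4*4+0=16  i=1*2+1=3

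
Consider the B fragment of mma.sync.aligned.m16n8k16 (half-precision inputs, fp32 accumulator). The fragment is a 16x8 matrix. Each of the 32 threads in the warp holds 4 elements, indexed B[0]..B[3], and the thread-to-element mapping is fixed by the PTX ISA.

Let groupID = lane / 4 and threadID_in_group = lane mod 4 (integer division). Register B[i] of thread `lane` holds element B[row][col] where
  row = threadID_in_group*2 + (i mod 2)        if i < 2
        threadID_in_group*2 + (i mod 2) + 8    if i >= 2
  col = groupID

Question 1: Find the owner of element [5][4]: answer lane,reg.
c=4->g=4  r=5->rb=0,t=2,b0=1
L=4*4+2=18  i=0*2+1=1

18,1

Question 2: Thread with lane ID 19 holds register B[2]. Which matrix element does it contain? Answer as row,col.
14,4

19: G=4,T=3
[2] (3*2+0+8,4) = (14,4)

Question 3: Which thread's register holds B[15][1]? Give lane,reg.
c=1->g=1  r=15->rb=1,t=3,b0=1
L=1*4+3=7  i=1*2+1=3

7,3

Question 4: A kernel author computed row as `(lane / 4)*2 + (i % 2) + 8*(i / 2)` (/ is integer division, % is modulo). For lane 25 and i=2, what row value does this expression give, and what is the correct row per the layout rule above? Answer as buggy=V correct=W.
buggy=20 correct=10

`(lane / 4)*2 + (i % 2) + 8*(i / 2)`[25,2]→20
lane 25→25/4=6, 25 mod 4=1
i=2  r:2·1+0+8→10  c:6
row: 20 vs 10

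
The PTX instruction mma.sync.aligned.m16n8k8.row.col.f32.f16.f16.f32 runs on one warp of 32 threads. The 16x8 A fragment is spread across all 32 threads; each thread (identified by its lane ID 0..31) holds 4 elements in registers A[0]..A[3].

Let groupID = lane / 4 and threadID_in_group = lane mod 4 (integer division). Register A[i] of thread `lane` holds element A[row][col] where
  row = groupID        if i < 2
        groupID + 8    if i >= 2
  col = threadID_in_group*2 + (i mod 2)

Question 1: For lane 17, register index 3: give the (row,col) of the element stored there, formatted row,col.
12,3

L=17=>grp=17>>2=4, tig=17&3=1
[3]=>row 4+8=12  col 1·2+1=3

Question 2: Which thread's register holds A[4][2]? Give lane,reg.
r=4⇒gr=4,Rb=0  c=2⇒th=1,odd=0
L=4*4+1=17  i=0*2+0=0

17,0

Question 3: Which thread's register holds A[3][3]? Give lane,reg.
13,1

r=3⇒gr=3,Rb=0  c=3⇒th=1,odd=1
L=3*4+1=13  i=0*2+1=1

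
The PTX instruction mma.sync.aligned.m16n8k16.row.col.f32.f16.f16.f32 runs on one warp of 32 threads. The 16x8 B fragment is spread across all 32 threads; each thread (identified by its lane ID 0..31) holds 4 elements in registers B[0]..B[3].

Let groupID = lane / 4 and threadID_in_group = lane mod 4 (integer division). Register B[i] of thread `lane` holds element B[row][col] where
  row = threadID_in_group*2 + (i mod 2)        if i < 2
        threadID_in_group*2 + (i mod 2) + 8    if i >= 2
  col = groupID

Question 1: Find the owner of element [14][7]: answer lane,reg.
31,2

c:7=>grp=7  r:14=>rB=1,tig=3,lo=0
L=7*4+3=31  i=1*2+0=2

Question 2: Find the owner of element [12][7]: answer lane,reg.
30,2

c=7->g=7  r=12->rb=1,t=2,b0=0
L=7*4+2=30  i=1*2+0=2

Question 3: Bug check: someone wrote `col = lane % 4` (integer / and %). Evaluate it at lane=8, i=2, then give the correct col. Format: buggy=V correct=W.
buggy=0 correct=2

`lane % 4`[8,2]=>0
8: grp=2,tig=0
[2] (0*2+0+8,2) = (8,2)
col: 0 vs 2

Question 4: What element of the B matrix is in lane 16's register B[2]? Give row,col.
lane 16⇒16/4=4, 16 mod 4=0
i=2  r:2·0+0+8⇒8  c:4

8,4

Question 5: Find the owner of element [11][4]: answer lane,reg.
c=4→G=4  r=11→rhi=1,T=1,p=1
L=4*4+1=17  i=1*2+1=3

17,3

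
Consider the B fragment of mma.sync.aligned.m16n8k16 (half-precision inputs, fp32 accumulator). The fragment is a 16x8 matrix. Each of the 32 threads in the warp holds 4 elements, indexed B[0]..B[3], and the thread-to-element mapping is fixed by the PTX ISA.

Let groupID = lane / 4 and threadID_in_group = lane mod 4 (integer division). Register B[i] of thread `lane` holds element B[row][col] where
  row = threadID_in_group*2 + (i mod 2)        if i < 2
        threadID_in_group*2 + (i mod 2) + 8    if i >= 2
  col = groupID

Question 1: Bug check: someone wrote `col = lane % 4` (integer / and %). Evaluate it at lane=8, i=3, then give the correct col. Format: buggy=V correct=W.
`lane % 4`[8,3]⇒0
L=8⇒gr=8>>2=2, th=8&3=0
[3]⇒row 0·2+1+8=9  col gr=2
col: 0 vs 2

buggy=0 correct=2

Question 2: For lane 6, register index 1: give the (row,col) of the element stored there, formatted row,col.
lane 6: gid=1 (6/4), tid=2 (6%4)
i=1: r=2*2+1+0=5, c=gid=1

5,1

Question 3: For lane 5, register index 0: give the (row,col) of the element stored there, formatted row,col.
lane 5->5/4=1, 5 mod 4=1
i=0  r:2·1+0+0->2  c:1

2,1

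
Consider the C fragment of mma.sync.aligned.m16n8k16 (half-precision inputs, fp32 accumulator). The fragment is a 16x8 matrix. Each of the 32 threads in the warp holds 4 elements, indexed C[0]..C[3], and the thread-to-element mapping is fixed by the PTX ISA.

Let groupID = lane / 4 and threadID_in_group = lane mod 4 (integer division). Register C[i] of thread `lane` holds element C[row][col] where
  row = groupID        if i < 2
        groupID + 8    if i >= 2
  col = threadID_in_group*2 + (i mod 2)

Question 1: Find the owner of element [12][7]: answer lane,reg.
r=12⇒gr=4,Rb=1  c=7⇒th=3,odd=1
L=4*4+3=19  i=1*2+1=3

19,3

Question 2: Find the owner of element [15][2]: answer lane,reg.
r: 15->gid=7,r8=1  c: 2->tid=1,i&1=0
L=7*4+1=29  i=1*2+0=2

29,2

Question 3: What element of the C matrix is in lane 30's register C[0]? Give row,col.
lane 30⇒30/4=7, 30 mod 4=2
i=0  r:7+0⇒7  c:2·2+0⇒4

7,4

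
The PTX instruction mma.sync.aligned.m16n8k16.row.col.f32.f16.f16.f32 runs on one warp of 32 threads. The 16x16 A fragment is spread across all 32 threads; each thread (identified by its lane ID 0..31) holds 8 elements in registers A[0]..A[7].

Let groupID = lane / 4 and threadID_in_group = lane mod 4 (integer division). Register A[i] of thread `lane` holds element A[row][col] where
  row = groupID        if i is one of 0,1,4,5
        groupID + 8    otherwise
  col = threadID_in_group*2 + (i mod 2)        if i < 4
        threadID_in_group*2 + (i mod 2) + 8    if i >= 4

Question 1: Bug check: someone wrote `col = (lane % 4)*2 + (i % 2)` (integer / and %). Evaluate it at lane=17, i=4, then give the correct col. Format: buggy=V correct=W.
buggy=2 correct=10

`(lane % 4)*2 + (i % 2)`[17,4]->2
lane 17: gid=4 (17/4), tid=1 (17%4)
i=4: r=4+0=4, c=1*2+0+8=10
col: 2 vs 10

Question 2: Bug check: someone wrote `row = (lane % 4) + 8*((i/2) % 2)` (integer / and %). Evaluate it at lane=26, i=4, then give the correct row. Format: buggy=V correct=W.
`(lane % 4) + 8*((i/2) % 2)`[26,4]→2
lane 26: G=6 (26/4), T=2 (26%4)
i=4: r=6+0=6, c=2*2+0+8=12
row: 2 vs 6

buggy=2 correct=6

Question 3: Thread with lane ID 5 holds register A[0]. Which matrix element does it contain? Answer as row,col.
1,2

lane 5->5/4=1, 5 mod 4=1
i=0  r:1+0->1  c:2·1+0+0->2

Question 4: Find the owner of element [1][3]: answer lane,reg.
r:1=>grp=1,rB=0  c:3=>cB=0,tig=1,lo=1
L=1*4+1=5  i=0*4+0*2+1=1

5,1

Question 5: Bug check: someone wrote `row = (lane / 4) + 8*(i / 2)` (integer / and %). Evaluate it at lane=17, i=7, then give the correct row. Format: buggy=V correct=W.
`(lane / 4) + 8*(i / 2)`[17,7]->28
L=17->gid=17>>2=4, tid=17&3=1
[7]->row 4+8=12  col 1·2+1+8=11
row: 28 vs 12

buggy=28 correct=12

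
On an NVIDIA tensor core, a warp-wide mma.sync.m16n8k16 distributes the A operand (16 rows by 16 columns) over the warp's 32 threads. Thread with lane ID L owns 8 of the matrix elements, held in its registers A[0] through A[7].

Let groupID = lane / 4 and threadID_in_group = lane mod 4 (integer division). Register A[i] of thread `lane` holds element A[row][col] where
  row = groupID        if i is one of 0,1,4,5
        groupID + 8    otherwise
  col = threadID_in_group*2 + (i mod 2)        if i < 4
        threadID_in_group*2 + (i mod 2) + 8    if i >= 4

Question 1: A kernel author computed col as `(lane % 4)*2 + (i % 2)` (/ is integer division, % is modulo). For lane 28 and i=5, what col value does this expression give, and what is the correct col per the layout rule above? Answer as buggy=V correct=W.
buggy=1 correct=9

`(lane % 4)*2 + (i % 2)`[28,5]->1
L=28->gid=28>>2=7, tid=28&3=0
[5]->row 7+0=7  col 0·2+1+8=9
col: 1 vs 9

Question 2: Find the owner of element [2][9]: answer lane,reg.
r=2⇒gr=2,Rb=0  c=9⇒Cb=1,th=0,odd=1
L=2*4+0=8  i=1*4+0*2+1=5

8,5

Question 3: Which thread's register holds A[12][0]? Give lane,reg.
r=12→G=4,rhi=1  c=0→chi=0,T=0,p=0
L=4*4+0=16  i=0*4+1*2+0=2

16,2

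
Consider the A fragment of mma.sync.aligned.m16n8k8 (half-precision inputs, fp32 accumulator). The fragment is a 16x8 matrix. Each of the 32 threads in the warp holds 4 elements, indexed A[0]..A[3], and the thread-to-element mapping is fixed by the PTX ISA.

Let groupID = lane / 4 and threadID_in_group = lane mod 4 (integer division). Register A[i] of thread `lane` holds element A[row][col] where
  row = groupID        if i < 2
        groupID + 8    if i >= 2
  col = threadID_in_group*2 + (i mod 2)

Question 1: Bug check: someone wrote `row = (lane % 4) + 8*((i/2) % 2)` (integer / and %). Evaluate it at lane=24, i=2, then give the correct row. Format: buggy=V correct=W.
`(lane % 4) + 8*((i/2) % 2)`[24,2]->8
lane 24: g=6 (24/4), t=0 (24%4)
i=2: r=6+8=14, c=0*2+0=0
row: 8 vs 14

buggy=8 correct=14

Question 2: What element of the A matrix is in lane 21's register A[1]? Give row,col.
lane 21->21/4=5, 21 mod 4=1
i=1  r:5+0->5  c:2·1+1->3

5,3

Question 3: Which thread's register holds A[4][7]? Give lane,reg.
r=4⇒gr=4,Rb=0  c=7⇒th=3,odd=1
L=4*4+3=19  i=0*2+1=1

19,1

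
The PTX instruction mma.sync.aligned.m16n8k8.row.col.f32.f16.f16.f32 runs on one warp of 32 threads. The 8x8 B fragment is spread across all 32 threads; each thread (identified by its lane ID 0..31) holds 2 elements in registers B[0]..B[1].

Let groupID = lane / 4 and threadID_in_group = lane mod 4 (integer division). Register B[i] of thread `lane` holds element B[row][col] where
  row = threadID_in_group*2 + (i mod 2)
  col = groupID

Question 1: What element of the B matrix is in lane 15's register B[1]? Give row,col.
7,3

L=15→G=15>>2=3, T=15&3=3
[1]→row 3·2+1=7  col G=3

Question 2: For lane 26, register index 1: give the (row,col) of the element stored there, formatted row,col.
5,6

lane 26->26/4=6, 26 mod 4=2
i=1  r:2·2+1->5  c:6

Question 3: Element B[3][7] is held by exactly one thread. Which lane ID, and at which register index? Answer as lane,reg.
29,1

c: 7->gid=7  r: 3->tid=1,i&1=1
L=7*4+1=29  i=1=1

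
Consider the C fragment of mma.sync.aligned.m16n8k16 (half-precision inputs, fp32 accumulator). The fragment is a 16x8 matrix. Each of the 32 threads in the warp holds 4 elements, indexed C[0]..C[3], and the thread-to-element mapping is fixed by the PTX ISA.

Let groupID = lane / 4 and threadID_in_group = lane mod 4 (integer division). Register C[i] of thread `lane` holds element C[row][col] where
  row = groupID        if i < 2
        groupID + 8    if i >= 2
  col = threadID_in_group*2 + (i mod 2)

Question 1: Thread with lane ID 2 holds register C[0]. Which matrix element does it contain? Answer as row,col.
0,4

2: G=0,T=2
[0] (0+0,2*2+0) = (0,4)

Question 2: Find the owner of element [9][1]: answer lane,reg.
4,3

r=9→G=1,rhi=1  c=1→T=0,p=1
L=1*4+0=4  i=1*2+1=3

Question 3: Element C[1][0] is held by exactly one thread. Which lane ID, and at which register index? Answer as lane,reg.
r=1->g=1,rb=0  c=0->t=0,b0=0
L=1*4+0=4  i=0*2+0=0

4,0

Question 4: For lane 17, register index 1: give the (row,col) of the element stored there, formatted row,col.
4,3

lane 17: G=4 (17/4), T=1 (17%4)
i=1: r=4+0=4, c=1*2+1=3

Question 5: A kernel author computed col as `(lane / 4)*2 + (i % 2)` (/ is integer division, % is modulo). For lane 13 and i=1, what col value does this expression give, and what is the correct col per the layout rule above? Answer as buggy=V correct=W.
`(lane / 4)*2 + (i % 2)`[13,1]⇒7
13: gr=3,th=1
[1] (3+0,1*2+1) = (3,3)
col: 7 vs 3

buggy=7 correct=3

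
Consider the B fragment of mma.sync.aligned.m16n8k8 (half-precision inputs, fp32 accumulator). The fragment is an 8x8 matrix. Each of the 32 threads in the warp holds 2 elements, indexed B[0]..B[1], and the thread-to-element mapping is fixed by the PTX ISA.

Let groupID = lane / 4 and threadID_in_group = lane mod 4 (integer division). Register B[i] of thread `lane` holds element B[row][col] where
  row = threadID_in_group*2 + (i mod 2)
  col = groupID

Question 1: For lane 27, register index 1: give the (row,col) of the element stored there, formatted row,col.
7,6

lane 27->27/4=6, 27 mod 4=3
i=1  r:2·3+1->7  c:6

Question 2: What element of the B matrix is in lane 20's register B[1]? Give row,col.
1,5

L=20->g=20>>2=5, t=20&3=0
[1]->row 0·2+1=1  col g=5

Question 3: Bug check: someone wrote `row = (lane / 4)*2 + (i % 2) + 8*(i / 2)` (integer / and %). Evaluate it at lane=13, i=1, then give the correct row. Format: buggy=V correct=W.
`(lane / 4)*2 + (i % 2) + 8*(i / 2)`[13,1]⇒7
L=13⇒gr=13>>2=3, th=13&3=1
[1]⇒row 1·2+1=3  col gr=3
row: 7 vs 3

buggy=7 correct=3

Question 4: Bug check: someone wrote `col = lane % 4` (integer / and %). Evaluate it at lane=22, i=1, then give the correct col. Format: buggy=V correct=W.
buggy=2 correct=5

`lane % 4`[22,1]=>2
lane 22: grp=5 (22/4), tig=2 (22%4)
i=1: r=2*2+1=5, c=grp=5
col: 2 vs 5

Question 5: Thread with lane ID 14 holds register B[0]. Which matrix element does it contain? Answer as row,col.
4,3

L=14=>grp=14>>2=3, tig=14&3=2
[0]=>row 2·2+0=4  col grp=3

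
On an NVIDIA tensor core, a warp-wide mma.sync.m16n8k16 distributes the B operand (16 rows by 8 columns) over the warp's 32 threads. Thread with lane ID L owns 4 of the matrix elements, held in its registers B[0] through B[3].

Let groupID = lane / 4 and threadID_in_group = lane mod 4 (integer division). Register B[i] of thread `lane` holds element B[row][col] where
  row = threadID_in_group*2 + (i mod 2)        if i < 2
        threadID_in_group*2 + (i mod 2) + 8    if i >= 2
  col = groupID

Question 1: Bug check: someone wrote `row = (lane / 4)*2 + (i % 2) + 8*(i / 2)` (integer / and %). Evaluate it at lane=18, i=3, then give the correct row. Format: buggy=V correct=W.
`(lane / 4)*2 + (i % 2) + 8*(i / 2)`[18,3]->17
L=18->gid=18>>2=4, tid=18&3=2
[3]->row 2·2+1+8=13  col gid=4
row: 17 vs 13

buggy=17 correct=13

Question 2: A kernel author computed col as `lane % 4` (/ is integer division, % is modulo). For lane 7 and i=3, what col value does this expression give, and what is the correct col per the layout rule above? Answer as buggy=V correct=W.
buggy=3 correct=1

`lane % 4`[7,3]->3
L=7->gid=7>>2=1, tid=7&3=3
[3]->row 3·2+1+8=15  col gid=1
col: 3 vs 1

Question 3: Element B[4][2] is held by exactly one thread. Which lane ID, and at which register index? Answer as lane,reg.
c=2→G=2  r=4→rhi=0,T=2,p=0
L=2*4+2=10  i=0*2+0=0

10,0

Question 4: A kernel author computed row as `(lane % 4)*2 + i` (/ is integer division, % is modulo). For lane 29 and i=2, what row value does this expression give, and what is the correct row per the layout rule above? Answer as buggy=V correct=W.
`(lane % 4)*2 + i`[29,2]->4
lane 29->29/4=7, 29 mod 4=1
i=2  r:2·1+0+8->10  c:7
row: 4 vs 10

buggy=4 correct=10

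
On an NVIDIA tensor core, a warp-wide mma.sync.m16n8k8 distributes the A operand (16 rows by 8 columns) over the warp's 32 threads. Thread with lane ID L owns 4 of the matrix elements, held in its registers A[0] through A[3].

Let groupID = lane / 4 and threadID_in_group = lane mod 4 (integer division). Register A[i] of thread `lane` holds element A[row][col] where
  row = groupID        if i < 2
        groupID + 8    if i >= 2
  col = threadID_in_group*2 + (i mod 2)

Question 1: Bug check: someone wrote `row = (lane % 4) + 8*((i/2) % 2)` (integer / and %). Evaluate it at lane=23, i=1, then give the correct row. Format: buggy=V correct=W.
`(lane % 4) + 8*((i/2) % 2)`[23,1]->3
L=23->g=23>>2=5, t=23&3=3
[1]->row 5+0=5  col 3·2+1=7
row: 3 vs 5

buggy=3 correct=5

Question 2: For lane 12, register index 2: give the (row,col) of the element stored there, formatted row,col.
11,0

12: gid=3,tid=0
[2] (3+8,0*2+0) = (11,0)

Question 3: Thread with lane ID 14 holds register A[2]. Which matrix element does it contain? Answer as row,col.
lane 14->14/4=3, 14 mod 4=2
i=2  r:3+8->11  c:2·2+0->4

11,4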